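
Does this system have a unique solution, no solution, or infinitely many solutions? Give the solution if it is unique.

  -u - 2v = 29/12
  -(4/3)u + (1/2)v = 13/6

u = -7/4, v = -1/3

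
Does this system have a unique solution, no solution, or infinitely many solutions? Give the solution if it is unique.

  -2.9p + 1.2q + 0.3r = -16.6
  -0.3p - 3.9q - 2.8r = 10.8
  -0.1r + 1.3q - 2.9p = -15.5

p = 5, q = -1, r = -3

Row-reduce the augmented matrix:
R1 ← R1 / (-29/10).
R2 ← R2 + 3/10·R1.
R3 ← R3 + 29/10·R1.
R2 ← R2 / (-1167/290).
R1 ← R1 + 12/29·R2.
R3 ← R3 − 1/10·R2.
R3 ← R3 / (-5489/11670).
R1 ← R1 − 73/389·R3.
R2 ← R2 − 821/1167·R3.
Reading off the reduced rows gives p = 5, q = -1, r = -3.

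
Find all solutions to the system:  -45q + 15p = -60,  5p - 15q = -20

Row-reduce:
R1 ← R1 / (15).
R2 ← R2 − 5·R1.
Rank is 1 with 2 unknowns, leaving q free.

infinitely many solutions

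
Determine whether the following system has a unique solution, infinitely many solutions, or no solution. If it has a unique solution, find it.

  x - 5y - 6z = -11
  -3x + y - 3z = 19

Row-reduce:
R2 ← R2 + 3·R1.
R2 ← R2 / (-14).
R1 ← R1 + 5·R2.
Rank is 2 with 3 unknowns, leaving z free.

infinitely many solutions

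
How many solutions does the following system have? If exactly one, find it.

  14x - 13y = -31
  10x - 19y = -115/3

x = -2/3, y = 5/3

Row-reduce the augmented matrix:
R1 ← R1 / (14).
R2 ← R2 − 10·R1.
R2 ← R2 / (-68/7).
R1 ← R1 + 13/14·R2.
Reading off the reduced rows gives x = -2/3, y = 5/3.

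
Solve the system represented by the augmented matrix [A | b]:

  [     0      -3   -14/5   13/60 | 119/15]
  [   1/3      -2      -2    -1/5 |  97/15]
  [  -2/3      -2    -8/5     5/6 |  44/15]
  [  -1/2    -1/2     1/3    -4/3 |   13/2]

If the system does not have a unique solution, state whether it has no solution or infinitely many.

infinitely many solutions

Row-reduce:
Swap R1 and R2.
R1 ← R1 / (1/3).
R3 ← R3 + 2/3·R1.
R4 ← R4 + 1/2·R1.
R2 ← R2 / (-3).
R1 ← R1 + 6·R2.
R3 ← R3 + 6·R2.
R4 ← R4 + 7/2·R2.
Swap R3 and R4.
R3 ← R3 / (3/5).
R1 ← R1 + 2/5·R3.
R2 ← R2 − 14/15·R3.
Rank is 3 with 4 unknowns, leaving x_4 free.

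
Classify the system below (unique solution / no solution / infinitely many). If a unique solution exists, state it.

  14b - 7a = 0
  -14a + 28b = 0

infinitely many solutions

Row-reduce:
R1 ← R1 / (-7).
R2 ← R2 + 14·R1.
Rank is 1 with 2 unknowns, leaving b free.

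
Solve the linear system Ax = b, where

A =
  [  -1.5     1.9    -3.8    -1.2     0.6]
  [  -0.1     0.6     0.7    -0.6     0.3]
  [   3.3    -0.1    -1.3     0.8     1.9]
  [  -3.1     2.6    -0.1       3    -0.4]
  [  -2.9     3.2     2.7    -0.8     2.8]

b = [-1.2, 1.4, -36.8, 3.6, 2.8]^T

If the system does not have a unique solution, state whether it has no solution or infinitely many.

Row-reduce the augmented matrix:
R1 ← R1 / (-3/2).
R2 ← R2 + 1/10·R1.
R3 ← R3 − 33/10·R1.
R4 ← R4 + 31/10·R1.
R5 ← R5 + 29/10·R1.
R2 ← R2 / (71/150).
R1 ← R1 + 19/15·R2.
R3 ← R3 − 102/25·R2.
R4 ← R4 + 199/150·R2.
R5 ← R5 + 71/150·R2.
R3 ← R3 / (-12693/710).
R1 ← R1 − 361/71·R3.
R2 ← R2 − 143/71·R3.
R4 ← R4 − 3701/355·R3.
R5 ← R5 − 11·R3.
R4 ← R4 / (70616/12693).
R1 ← R1 − 2030/12693·R4.
R2 ← R2 + 10166/12693·R4.
R3 ← R3 + 1876/12693·R4.
R5 ← R5 − 33329/12693·R4.
R5 ← R5 / (268641/100880).
R1 ← R1 − 5891/10088·R5.
R2 ← R2 − 2369/3880·R5.
R3 ← R3 + 1609/25220·R5.
R4 ← R4 + 6173/100880·R5.
Reading off the reduced rows gives x_1 = -6, x_2 = -2, x_3 = 2, x_4 = -4, x_5 = -6.

x_1 = -6, x_2 = -2, x_3 = 2, x_4 = -4, x_5 = -6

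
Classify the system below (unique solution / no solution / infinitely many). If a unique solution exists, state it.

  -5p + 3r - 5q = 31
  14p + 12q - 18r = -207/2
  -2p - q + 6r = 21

no solution

Row-reduce:
R1 ← R1 / (-5).
R2 ← R2 − 14·R1.
R3 ← R3 + 2·R1.
R2 ← R2 / (-2).
R1 ← R1 − 1·R2.
R3 ← R3 − 1·R2.
Row 3 reduces to 0 = 1/4, a contradiction. The system is inconsistent.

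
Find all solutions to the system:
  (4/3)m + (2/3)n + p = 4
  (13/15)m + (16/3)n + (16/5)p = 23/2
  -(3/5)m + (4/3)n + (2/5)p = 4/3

no solution

Row-reduce:
R1 ← R1 / (4/3).
R2 ← R2 − 13/15·R1.
R3 ← R3 + 3/5·R1.
R2 ← R2 / (49/10).
R1 ← R1 − 1/2·R2.
R3 ← R3 − 49/30·R2.
Row 3 reduces to 0 = 1/6, a contradiction. The system is inconsistent.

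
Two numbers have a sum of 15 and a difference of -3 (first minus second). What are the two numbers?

first number: 6, second number: 9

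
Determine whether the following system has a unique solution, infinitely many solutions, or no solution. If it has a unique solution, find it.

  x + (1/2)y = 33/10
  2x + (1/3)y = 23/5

Row-reduce the augmented matrix:
R2 ← R2 − 2·R1.
R2 ← R2 / (-2/3).
R1 ← R1 − 1/2·R2.
Reading off the reduced rows gives x = 9/5, y = 3.

x = 9/5, y = 3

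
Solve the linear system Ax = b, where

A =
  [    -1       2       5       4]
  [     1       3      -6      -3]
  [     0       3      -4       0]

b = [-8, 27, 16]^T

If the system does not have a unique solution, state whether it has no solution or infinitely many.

Row-reduce:
R1 ← R1 / (-1).
R2 ← R2 − 1·R1.
R2 ← R2 / (5).
R1 ← R1 + 2·R2.
R3 ← R3 − 3·R2.
R3 ← R3 / (-17/5).
R1 ← R1 + 27/5·R3.
R2 ← R2 + 1/5·R3.
Rank is 3 with 4 unknowns, leaving x_4 free.

infinitely many solutions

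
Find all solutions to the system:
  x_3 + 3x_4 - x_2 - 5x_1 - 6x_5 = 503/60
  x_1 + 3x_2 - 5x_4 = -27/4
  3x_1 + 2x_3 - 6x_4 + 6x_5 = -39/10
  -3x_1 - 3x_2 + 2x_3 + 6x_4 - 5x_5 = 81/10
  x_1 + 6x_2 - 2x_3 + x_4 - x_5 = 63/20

Row-reduce the augmented matrix:
R1 ← R1 / (-5).
R2 ← R2 − 1·R1.
R3 ← R3 − 3·R1.
R4 ← R4 + 3·R1.
R5 ← R5 − 1·R1.
R2 ← R2 / (14/5).
R1 ← R1 − 1/5·R2.
R3 ← R3 + 3/5·R2.
R4 ← R4 + 12/5·R2.
R5 ← R5 − 29/5·R2.
R3 ← R3 / (37/14).
R1 ← R1 + 3/14·R3.
R2 ← R2 − 1/14·R3.
R4 ← R4 − 11/7·R3.
R5 ← R5 + 31/14·R3.
R4 ← R4 / (129/37).
R1 ← R1 + 26/37·R4.
R2 ← R2 + 53/37·R4.
R3 ← R3 + 72/37·R4.
R5 ← R5 − 237/37·R4.
R5 ← R5 / (382/43).
R1 ← R1 − 92/129·R5.
R2 ← R2 + 259/129·R5.
R3 ← R3 + 54/43·R5.
R4 ← R4 + 137/129·R5.
Reading off the reduced rows gives x_1 = -3, x_2 = 5/3, x_3 = 9/5, x_4 = 7/4, x_5 = 2.

x_1 = -3, x_2 = 5/3, x_3 = 9/5, x_4 = 7/4, x_5 = 2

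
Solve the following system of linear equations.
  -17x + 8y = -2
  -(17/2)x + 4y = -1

Row-reduce:
R1 ← R1 / (-17).
R2 ← R2 + 17/2·R1.
Rank is 1 with 2 unknowns, leaving y free.

infinitely many solutions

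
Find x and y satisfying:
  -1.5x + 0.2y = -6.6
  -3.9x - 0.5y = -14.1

Row-reduce the augmented matrix:
R1 ← R1 / (-3/2).
R2 ← R2 + 39/10·R1.
R2 ← R2 / (-51/50).
R1 ← R1 + 2/15·R2.
Reading off the reduced rows gives x = 4, y = -3.

x = 4, y = -3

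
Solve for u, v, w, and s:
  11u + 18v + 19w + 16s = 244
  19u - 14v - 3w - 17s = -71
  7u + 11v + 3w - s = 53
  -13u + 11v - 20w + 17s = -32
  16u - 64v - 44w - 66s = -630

Row-reduce the augmented matrix:
R1 ← R1 / (11).
R2 ← R2 − 19·R1.
R3 ← R3 − 7·R1.
R4 ← R4 + 13·R1.
R5 ← R5 − 16·R1.
R2 ← R2 / (-496/11).
R1 ← R1 − 18/11·R2.
R3 ← R3 + 5/11·R2.
R4 ← R4 − 355/11·R2.
R5 ← R5 + 992/11·R2.
R3 ← R3 / (-2165/248).
R1 ← R1 − 53/124·R3.
R2 ← R2 − 197/248·R3.
R4 ← R4 + 5749/248·R3.
R4 ← R4 / (140549/4330).
R1 ← R1 + 2991/4330·R4.
R2 ← R2 − 29/2165·R4.
R3 ← R3 − 5323/4330·R4.
R5 reduces to 0 = 0, so the extra equation is consistent.
Reading off the reduced rows gives u = 3, v = 2, w = 5, s = 5.

u = 3, v = 2, w = 5, s = 5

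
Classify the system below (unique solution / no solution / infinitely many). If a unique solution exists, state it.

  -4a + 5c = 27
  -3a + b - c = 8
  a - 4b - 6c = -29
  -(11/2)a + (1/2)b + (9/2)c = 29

no solution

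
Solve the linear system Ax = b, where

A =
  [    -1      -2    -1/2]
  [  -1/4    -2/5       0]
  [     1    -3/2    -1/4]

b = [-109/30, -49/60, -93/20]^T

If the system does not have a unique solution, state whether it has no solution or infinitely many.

x_1 = -1, x_2 = 8/3, x_3 = -7/5

Row-reduce the augmented matrix:
R1 ← R1 / (-1).
R2 ← R2 + 1/4·R1.
R3 ← R3 − 1·R1.
R2 ← R2 / (1/10).
R1 ← R1 − 2·R2.
R3 ← R3 + 7/2·R2.
R3 ← R3 / (29/8).
R1 ← R1 + 2·R3.
R2 ← R2 − 5/4·R3.
Reading off the reduced rows gives x_1 = -1, x_2 = 8/3, x_3 = -7/5.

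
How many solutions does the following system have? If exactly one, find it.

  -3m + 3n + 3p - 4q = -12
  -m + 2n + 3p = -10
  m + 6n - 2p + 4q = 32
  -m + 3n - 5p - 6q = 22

Row-reduce the augmented matrix:
R1 ← R1 / (-3).
R2 ← R2 + 1·R1.
R3 ← R3 − 1·R1.
R4 ← R4 + 1·R1.
R1 ← R1 + 1·R2.
R3 ← R3 − 7·R2.
R4 ← R4 − 2·R2.
R3 ← R3 / (-15).
R1 ← R1 − 1·R3.
R2 ← R2 − 2·R3.
R4 ← R4 + 10·R3.
R4 ← R4 / (-26/9).
R1 ← R1 − 20/9·R4.
R2 ← R2 − 4/9·R4.
R3 ← R3 − 4/9·R4.
Reading off the reduced rows gives m = -4, n = 2, p = -6, q = 3.

m = -4, n = 2, p = -6, q = 3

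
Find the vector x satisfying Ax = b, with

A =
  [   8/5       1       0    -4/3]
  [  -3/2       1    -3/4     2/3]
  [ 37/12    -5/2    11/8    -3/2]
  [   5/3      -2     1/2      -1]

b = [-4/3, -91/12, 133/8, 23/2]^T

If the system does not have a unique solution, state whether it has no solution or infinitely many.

Row-reduce:
R1 ← R1 / (8/5).
R2 ← R2 + 3/2·R1.
R3 ← R3 − 37/12·R1.
R4 ← R4 − 5/3·R1.
R2 ← R2 / (31/16).
R1 ← R1 − 5/8·R2.
R3 ← R3 + 425/96·R2.
R4 ← R4 + 73/24·R2.
R3 ← R3 / (-21/62).
R1 ← R1 − 15/62·R3.
R2 ← R2 + 12/31·R3.
R4 ← R4 + 21/31·R3.
Row 4 reduces to 0 = 1, a contradiction. The system is inconsistent.

no solution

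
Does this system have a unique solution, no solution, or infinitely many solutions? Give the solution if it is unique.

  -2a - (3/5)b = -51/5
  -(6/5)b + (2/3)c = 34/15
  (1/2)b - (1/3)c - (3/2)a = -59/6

Row-reduce the augmented matrix:
R1 ← R1 / (-2).
R3 ← R3 + 3/2·R1.
R2 ← R2 / (-6/5).
R1 ← R1 − 3/10·R2.
R3 ← R3 − 19/20·R2.
R3 ← R3 / (7/36).
R1 ← R1 − 1/6·R3.
R2 ← R2 + 5/9·R3.
Reading off the reduced rows gives a = 6, b = -3, c = -2.

a = 6, b = -3, c = -2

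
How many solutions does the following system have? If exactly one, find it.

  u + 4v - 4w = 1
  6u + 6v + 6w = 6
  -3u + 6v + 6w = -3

Row-reduce the augmented matrix:
R2 ← R2 − 6·R1.
R3 ← R3 + 3·R1.
R2 ← R2 / (-18).
R1 ← R1 − 4·R2.
R3 ← R3 − 18·R2.
R3 ← R3 / (24).
R1 ← R1 − 8/3·R3.
R2 ← R2 + 5/3·R3.
Reading off the reduced rows gives u = 1, v = 0, w = 0.

u = 1, v = 0, w = 0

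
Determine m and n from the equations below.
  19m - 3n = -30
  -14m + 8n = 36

m = -6/5, n = 12/5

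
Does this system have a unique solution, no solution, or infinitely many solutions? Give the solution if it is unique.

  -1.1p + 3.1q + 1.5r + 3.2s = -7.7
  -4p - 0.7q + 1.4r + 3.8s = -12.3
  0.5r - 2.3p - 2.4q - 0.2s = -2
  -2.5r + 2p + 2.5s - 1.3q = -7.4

p = -3, q = 3, r = -5, s = -4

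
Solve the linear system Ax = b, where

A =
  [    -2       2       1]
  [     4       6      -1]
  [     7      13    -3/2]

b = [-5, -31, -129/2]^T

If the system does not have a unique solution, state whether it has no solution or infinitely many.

infinitely many solutions

Row-reduce:
R1 ← R1 / (-2).
R2 ← R2 − 4·R1.
R3 ← R3 − 7·R1.
R2 ← R2 / (10).
R1 ← R1 + 1·R2.
R3 ← R3 − 20·R2.
Rank is 2 with 3 unknowns, leaving x_3 free.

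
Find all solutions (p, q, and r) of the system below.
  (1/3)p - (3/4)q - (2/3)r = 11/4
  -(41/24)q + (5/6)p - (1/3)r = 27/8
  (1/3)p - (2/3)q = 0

no solution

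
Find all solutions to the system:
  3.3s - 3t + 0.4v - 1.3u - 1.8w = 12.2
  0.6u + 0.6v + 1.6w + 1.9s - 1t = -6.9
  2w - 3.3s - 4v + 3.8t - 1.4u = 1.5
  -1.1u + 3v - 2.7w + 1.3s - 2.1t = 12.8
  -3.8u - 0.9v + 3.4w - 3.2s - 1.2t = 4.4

u = -5, v = 0, w = -3, s = 1, t = 1

Row-reduce the augmented matrix:
R1 ← R1 / (-13/10).
R2 ← R2 − 3/5·R1.
R3 ← R3 + 7/5·R1.
R4 ← R4 + 11/10·R1.
R5 ← R5 + 19/5·R1.
R2 ← R2 / (51/65).
R1 ← R1 + 4/13·R2.
R3 ← R3 + 288/65·R2.
R4 ← R4 − 173/65·R2.
R5 ← R5 + 269/130·R2.
R3 ← R3 / (704/85).
R1 ← R1 − 86/51·R3.
R2 ← R2 − 50/51·R3.
R4 ← R4 + 1931/510·R3.
R5 ← R5 − 2726/255·R3.
R4 ← R4 / (-312589/42240).
R1 ← R1 + 7891/2112·R4.
R2 ← R2 − 6095/2112·R4.
R3 ← R3 − 2121/1408·R4.
R5 ← R5 + 210379/10560·R4.
R5 ← R5 / (-1703686/312589).
R1 ← R1 + 42910/312589·R5.
R2 ← R2 + 31030/312589·R5.
R3 ← R3 − 112531/312589·R5.
R4 ← R4 + 235934/312589·R5.
Reading off the reduced rows gives u = -5, v = 0, w = -3, s = 1, t = 1.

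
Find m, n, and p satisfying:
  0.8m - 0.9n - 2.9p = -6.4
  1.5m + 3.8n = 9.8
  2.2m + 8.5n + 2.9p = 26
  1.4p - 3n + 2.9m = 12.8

Row-reduce the augmented matrix:
R1 ← R1 / (4/5).
R2 ← R2 − 3/2·R1.
R3 ← R3 − 11/5·R1.
R4 ← R4 − 29/10·R1.
R2 ← R2 / (439/80).
R1 ← R1 + 9/8·R2.
R3 ← R3 − 439/40·R2.
R4 ← R4 − 21/80·R2.
Swap R3 and R4.
R3 ← R3 / (25577/2195).
R1 ← R1 + 1102/439·R3.
R2 ← R2 − 435/439·R3.
R4 reduces to 0 = 0, so the extra equation is consistent.
Reading off the reduced rows gives m = 4, n = 1, p = 3.

m = 4, n = 1, p = 3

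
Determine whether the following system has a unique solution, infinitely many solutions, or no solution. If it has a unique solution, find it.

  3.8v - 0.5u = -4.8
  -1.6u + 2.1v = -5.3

Row-reduce the augmented matrix:
R1 ← R1 / (-1/2).
R2 ← R2 + 8/5·R1.
R2 ← R2 / (-503/50).
R1 ← R1 + 38/5·R2.
Reading off the reduced rows gives u = 2, v = -1.

u = 2, v = -1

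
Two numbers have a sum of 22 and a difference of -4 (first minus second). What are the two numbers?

first number: 9, second number: 13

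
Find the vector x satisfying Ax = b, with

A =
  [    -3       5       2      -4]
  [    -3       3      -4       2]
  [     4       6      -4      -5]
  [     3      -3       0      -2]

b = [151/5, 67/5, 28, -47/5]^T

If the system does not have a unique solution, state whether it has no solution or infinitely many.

x_1 = -2, x_2 = 3, x_3 = -1, x_4 = -14/5

Row-reduce the augmented matrix:
R1 ← R1 / (-3).
R2 ← R2 + 3·R1.
R3 ← R3 − 4·R1.
R4 ← R4 − 3·R1.
R2 ← R2 / (-2).
R1 ← R1 + 5/3·R2.
R3 ← R3 − 38/3·R2.
R4 ← R4 − 2·R2.
R3 ← R3 / (-118/3).
R1 ← R1 − 13/3·R3.
R2 ← R2 − 3·R3.
R4 ← R4 + 4·R3.
R4 ← R4 / (-166/59).
R1 ← R1 + 73/118·R4.
R2 ← R2 + 105/118·R4.
R3 ← R3 + 83/118·R4.
Reading off the reduced rows gives x_1 = -2, x_2 = 3, x_3 = -1, x_4 = -14/5.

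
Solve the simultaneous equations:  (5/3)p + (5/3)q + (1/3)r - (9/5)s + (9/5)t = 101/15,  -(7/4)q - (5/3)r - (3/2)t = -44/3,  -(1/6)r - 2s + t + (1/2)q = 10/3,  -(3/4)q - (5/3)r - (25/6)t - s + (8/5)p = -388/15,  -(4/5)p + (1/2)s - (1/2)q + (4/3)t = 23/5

Row-reduce:
R1 ← R1 / (5/3).
R4 ← R4 − 8/5·R1.
R5 ← R5 + 4/5·R1.
R2 ← R2 / (-7/4).
R1 ← R1 − 1·R2.
R3 ← R3 − 1/2·R2.
R4 ← R4 + 47/20·R2.
R5 ← R5 − 3/10·R2.
R3 ← R3 / (-9/14).
R1 ← R1 + 79/105·R3.
R2 ← R2 − 20/21·R3.
R4 ← R4 − 44/175·R3.
R5 ← R5 + 22/175·R3.
R4 ← R4 / (-61/1125).
R1 ← R1 − 851/675·R4.
R2 ← R2 + 80/27·R4.
R3 ← R3 − 28/9·R4.
R5 ← R5 − 61/2250·R4.
Row 5 reduces to 0 = -1, a contradiction. The system is inconsistent.

no solution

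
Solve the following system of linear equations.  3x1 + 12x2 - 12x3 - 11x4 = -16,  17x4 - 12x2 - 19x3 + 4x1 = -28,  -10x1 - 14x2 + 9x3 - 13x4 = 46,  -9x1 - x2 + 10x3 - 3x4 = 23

Row-reduce the augmented matrix:
R1 ← R1 / (3).
R2 ← R2 − 4·R1.
R3 ← R3 + 10·R1.
R4 ← R4 + 9·R1.
R2 ← R2 / (-28).
R1 ← R1 − 4·R2.
R3 ← R3 − 26·R2.
R4 ← R4 − 35·R2.
R3 ← R3 / (-473/14).
R1 ← R1 + 31/7·R3.
R2 ← R2 − 3/28·R3.
R4 ← R4 + 119/4·R3.
R4 ← R4 / (10134/473).
R1 ← R1 − 4985/1419·R4.
R2 ← R2 + 1696/1419·R4.
R3 ← R3 − 851/1419·R4.
Reading off the reduced rows gives x1 = -1, x2 = -1, x3 = 1, x4 = -1.

x1 = -1, x2 = -1, x3 = 1, x4 = -1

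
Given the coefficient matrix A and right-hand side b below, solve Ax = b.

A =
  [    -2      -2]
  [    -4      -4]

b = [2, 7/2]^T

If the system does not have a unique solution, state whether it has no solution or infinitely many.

no solution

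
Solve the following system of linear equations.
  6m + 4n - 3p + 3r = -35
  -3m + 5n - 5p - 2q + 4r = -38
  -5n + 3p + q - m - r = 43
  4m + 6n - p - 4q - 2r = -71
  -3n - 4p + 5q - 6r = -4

m = -2, n = -5, p = 5, q = 5, r = 4

Row-reduce the augmented matrix:
R1 ← R1 / (6).
R2 ← R2 + 3·R1.
R3 ← R3 + 1·R1.
R4 ← R4 − 4·R1.
R2 ← R2 / (7).
R1 ← R1 − 2/3·R2.
R3 ← R3 + 13/3·R2.
R4 ← R4 − 10/3·R2.
R5 ← R5 + 3·R2.
R3 ← R3 / (-32/21).
R1 ← R1 − 5/42·R3.
R2 ← R2 + 13/14·R3.
R4 ← R4 − 86/21·R3.
R5 ← R5 + 95/14·R3.
R4 ← R4 / (-59/16).
R1 ← R1 − 11/64·R4.
R2 ← R2 + 9/64·R4.
R3 ← R3 − 5/32·R4.
R5 ← R5 − 333/64·R4.
R5 ← R5 / (-3517/236).
R1 ← R1 − 61/236·R5.
R2 ← R2 + 243/236·R5.
R3 ← R3 + 219/118·R5.
R4 ← R4 + 19/59·R5.
Reading off the reduced rows gives m = -2, n = -5, p = 5, q = 5, r = 4.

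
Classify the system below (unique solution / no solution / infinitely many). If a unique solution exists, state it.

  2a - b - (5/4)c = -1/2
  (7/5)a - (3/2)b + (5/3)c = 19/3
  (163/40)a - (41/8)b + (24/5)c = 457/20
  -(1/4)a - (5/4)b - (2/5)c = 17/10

Row-reduce:
R1 ← R1 / (2).
R2 ← R2 − 7/5·R1.
R3 ← R3 − 163/40·R1.
R4 ← R4 + 1/4·R1.
R2 ← R2 / (-4/5).
R1 ← R1 + 1/2·R2.
R3 ← R3 + 247/80·R2.
R4 ← R4 + 11/8·R2.
R3 ← R3 / (-18911/7680).
R1 ← R1 + 425/192·R3.
R2 ← R2 + 305/96·R3.
R4 ← R4 + 18911/3840·R3.
Row 4 reduces to 0 = -6, a contradiction. The system is inconsistent.

no solution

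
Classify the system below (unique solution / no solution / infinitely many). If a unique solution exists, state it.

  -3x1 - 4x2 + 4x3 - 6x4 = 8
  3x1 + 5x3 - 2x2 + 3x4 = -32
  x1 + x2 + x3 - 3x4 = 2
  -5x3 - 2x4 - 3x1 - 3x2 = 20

Row-reduce the augmented matrix:
R1 ← R1 / (-3).
R2 ← R2 − 3·R1.
R3 ← R3 − 1·R1.
R4 ← R4 + 3·R1.
R2 ← R2 / (-6).
R1 ← R1 − 4/3·R2.
R3 ← R3 + 1/3·R2.
R4 ← R4 − 1·R2.
R3 ← R3 / (11/6).
R1 ← R1 − 2/3·R3.
R2 ← R2 + 3/2·R3.
R4 ← R4 + 15/2·R3.
R4 ← R4 / (-179/11).
R1 ← R1 − 34/11·R4.
R2 ← R2 + 38/11·R4.
R3 ← R3 + 29/11·R4.
Reading off the reduced rows gives x1 = -4, x2 = 2, x3 = -2, x4 = -2.

x1 = -4, x2 = 2, x3 = -2, x4 = -2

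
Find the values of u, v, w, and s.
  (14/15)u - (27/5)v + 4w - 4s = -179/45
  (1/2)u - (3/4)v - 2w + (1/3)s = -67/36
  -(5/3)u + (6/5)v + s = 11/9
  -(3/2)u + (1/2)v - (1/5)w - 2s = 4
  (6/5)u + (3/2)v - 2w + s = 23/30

Row-reduce the augmented matrix:
R1 ← R1 / (14/15).
R2 ← R2 − 1/2·R1.
R3 ← R3 + 5/3·R1.
R4 ← R4 + 3/2·R1.
R5 ← R5 − 6/5·R1.
R2 ← R2 / (15/7).
R1 ← R1 + 81/14·R2.
R3 ← R3 + 591/70·R2.
R4 ← R4 + 229/28·R2.
R5 ← R5 − 591/70·R2.
R3 ← R3 / (-459/50).
R1 ← R1 + 69/10·R3.
R2 ← R2 + 29/15·R3.
R4 ← R4 + 115/12·R3.
R5 ← R5 − 459/50·R3.
R4 ← R4 / (-113597/41310).
R1 ← R1 + 145/459·R4.
R2 ← R2 − 1630/4131·R4.
R3 ← R3 + 542/1377·R4.
R5 reduces to 0 = 0, so the extra equation is consistent.
Reading off the reduced rows gives u = -1/3, v = 5/3, w = 0, s = -4/3.

u = -1/3, v = 5/3, w = 0, s = -4/3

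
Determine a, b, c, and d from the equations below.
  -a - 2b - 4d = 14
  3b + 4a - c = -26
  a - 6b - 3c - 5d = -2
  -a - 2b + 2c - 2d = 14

Row-reduce the augmented matrix:
R1 ← R1 / (-1).
R2 ← R2 − 4·R1.
R3 ← R3 − 1·R1.
R4 ← R4 + 1·R1.
R2 ← R2 / (-5).
R1 ← R1 − 2·R2.
R3 ← R3 + 8·R2.
R3 ← R3 / (-7/5).
R1 ← R1 + 2/5·R3.
R2 ← R2 − 1/5·R3.
R4 ← R4 − 2·R3.
R4 ← R4 / (180/7).
R1 ← R1 + 50/7·R4.
R2 ← R2 − 39/7·R4.
R3 ← R3 + 83/7·R4.
Reading off the reduced rows gives a = -6, b = 0, c = 2, d = -2.

a = -6, b = 0, c = 2, d = -2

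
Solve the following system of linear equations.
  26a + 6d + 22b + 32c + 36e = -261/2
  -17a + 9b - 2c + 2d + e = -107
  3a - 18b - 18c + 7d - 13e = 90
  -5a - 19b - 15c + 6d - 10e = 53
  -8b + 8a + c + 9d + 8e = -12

no solution

Row-reduce:
R1 ← R1 / (26).
R2 ← R2 + 17·R1.
R3 ← R3 − 3·R1.
R4 ← R4 + 5·R1.
R5 ← R5 − 8·R1.
R2 ← R2 / (304/13).
R1 ← R1 − 11/13·R2.
R3 ← R3 + 267/13·R2.
R4 ← R4 + 192/13·R2.
R5 ← R5 + 192/13·R2.
R3 ← R3 / (-771/152).
R1 ← R1 − 83/152·R3.
R2 ← R2 − 123/152·R3.
R4 ← R4 − 59/19·R3.
R5 ← R5 − 59/19·R3.
R4 ← R4 / (27665/1542).
R1 ← R1 − 968/771·R4.
R2 ← R2 − 537/257·R4.
R3 ← R3 + 3499/1542·R4.
R5 ← R5 − 27665/1542·R4.
Row 5 reduces to 0 = 1/4, a contradiction. The system is inconsistent.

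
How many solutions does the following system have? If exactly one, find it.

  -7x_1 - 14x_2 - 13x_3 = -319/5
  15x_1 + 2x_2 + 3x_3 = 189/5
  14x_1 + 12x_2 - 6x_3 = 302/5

Row-reduce the augmented matrix:
R1 ← R1 / (-7).
R2 ← R2 − 15·R1.
R3 ← R3 − 14·R1.
R2 ← R2 / (-28).
R1 ← R1 − 2·R2.
R3 ← R3 + 16·R2.
R3 ← R3 / (-872/49).
R1 ← R1 − 4/49·R3.
R2 ← R2 − 87/98·R3.
Reading off the reduced rows gives x_1 = 2, x_2 = 3, x_3 = 3/5.

x_1 = 2, x_2 = 3, x_3 = 3/5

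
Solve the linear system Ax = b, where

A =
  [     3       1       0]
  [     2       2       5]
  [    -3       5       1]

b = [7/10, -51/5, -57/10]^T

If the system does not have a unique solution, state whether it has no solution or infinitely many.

x_1 = 2/5, x_2 = -1/2, x_3 = -2

Row-reduce the augmented matrix:
R1 ← R1 / (3).
R2 ← R2 − 2·R1.
R3 ← R3 + 3·R1.
R2 ← R2 / (4/3).
R1 ← R1 − 1/3·R2.
R3 ← R3 − 6·R2.
R3 ← R3 / (-43/2).
R1 ← R1 + 5/4·R3.
R2 ← R2 − 15/4·R3.
Reading off the reduced rows gives x_1 = 2/5, x_2 = -1/2, x_3 = -2.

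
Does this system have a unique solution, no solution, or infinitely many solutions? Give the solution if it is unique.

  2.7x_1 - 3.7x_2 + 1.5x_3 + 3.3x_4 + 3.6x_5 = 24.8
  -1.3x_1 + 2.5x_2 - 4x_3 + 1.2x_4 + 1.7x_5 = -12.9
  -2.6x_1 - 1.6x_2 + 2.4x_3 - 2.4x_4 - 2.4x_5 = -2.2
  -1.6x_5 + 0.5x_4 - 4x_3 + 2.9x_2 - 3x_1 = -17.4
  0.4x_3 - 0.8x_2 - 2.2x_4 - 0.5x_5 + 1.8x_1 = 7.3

x_1 = 3, x_2 = -5, x_3 = -1, x_4 = 1, x_5 = -1

Row-reduce the augmented matrix:
R1 ← R1 / (27/10).
R2 ← R2 + 13/10·R1.
R3 ← R3 + 13/5·R1.
R4 ← R4 + 3·R1.
R5 ← R5 − 9/5·R1.
R2 ← R2 / (97/135).
R1 ← R1 + 37/27·R2.
R3 ← R3 + 697/135·R2.
R4 ← R4 + 109/90·R2.
R5 ← R5 − 5/3·R2.
R3 ← R3 / (-19117/970).
R1 ← R1 + 1105/194·R3.
R2 ← R2 + 885/194·R3.
R4 ← R4 + 3049/388·R3.
R5 ← R5 − 6793/970·R3.
R4 ← R4 / (108389/191170).
R1 ← R1 − 10032/19117·R4.
R2 ← R2 + 17916/19117·R4.
R3 ← R3 + 20193/19117·R4.
R5 ← R5 + 331853/95585·R4.
R5 ← R5 / (-15634719/1083890).
R1 ← R1 − 256200/108389·R5.
R2 ← R2 + 499551/108389·R5.
R3 ← R3 + 560554/108389·R5.
R4 ← R4 + 396681/108389·R5.
Reading off the reduced rows gives x_1 = 3, x_2 = -5, x_3 = -1, x_4 = 1, x_5 = -1.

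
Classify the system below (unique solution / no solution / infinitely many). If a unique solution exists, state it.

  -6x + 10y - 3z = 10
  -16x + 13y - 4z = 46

infinitely many solutions

Row-reduce:
R1 ← R1 / (-6).
R2 ← R2 + 16·R1.
R2 ← R2 / (-41/3).
R1 ← R1 + 5/3·R2.
Rank is 2 with 3 unknowns, leaving z free.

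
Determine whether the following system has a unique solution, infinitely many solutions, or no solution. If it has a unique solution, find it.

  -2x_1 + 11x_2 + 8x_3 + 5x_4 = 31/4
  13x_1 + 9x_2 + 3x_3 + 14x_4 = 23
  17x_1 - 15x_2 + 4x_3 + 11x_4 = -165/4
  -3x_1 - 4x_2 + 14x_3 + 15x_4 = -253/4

Row-reduce the augmented matrix:
R1 ← R1 / (-2).
R2 ← R2 − 13·R1.
R3 ← R3 − 17·R1.
R4 ← R4 + 3·R1.
R2 ← R2 / (161/2).
R1 ← R1 + 11/2·R2.
R3 ← R3 − 157/2·R2.
R4 ← R4 + 41/2·R2.
R3 ← R3 / (2957/161).
R1 ← R1 + 39/161·R3.
R2 ← R2 − 110/161·R3.
R4 ← R4 − 2577/161·R3.
R4 ← R4 / (36177/2957).
R1 ← R1 − 2320/2957·R4.
R2 ← R2 − 811/2957·R4.
R3 ← R3 − 1313/2957·R4.
Reading off the reduced rows gives x_1 = 3/2, x_2 = 3, x_3 = -2, x_4 = -5/4.

x_1 = 3/2, x_2 = 3, x_3 = -2, x_4 = -5/4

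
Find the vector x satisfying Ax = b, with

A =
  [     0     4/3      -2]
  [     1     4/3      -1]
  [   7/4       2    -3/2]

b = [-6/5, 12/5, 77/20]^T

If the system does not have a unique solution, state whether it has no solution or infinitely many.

x_1 = 1, x_2 = 3, x_3 = 13/5

Row-reduce the augmented matrix:
Swap R1 and R2.
R3 ← R3 − 7/4·R1.
R2 ← R2 / (4/3).
R1 ← R1 − 4/3·R2.
R3 ← R3 + 1/3·R2.
R3 ← R3 / (-1/4).
R1 ← R1 − 1·R3.
R2 ← R2 + 3/2·R3.
Reading off the reduced rows gives x_1 = 1, x_2 = 3, x_3 = 13/5.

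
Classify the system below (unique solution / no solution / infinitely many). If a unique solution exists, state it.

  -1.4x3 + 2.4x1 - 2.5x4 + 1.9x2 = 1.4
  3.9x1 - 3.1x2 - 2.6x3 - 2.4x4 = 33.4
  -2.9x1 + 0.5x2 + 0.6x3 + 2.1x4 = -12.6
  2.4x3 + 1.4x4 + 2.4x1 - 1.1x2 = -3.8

x1 = 0, x2 = -6, x3 = -2, x4 = -4

Row-reduce the augmented matrix:
R1 ← R1 / (12/5).
R2 ← R2 − 39/10·R1.
R3 ← R3 + 29/10·R1.
R4 ← R4 − 12/5·R1.
R2 ← R2 / (-99/16).
R1 ← R1 − 19/24·R2.
R3 ← R3 − 671/240·R2.
R4 ← R4 + 3·R2.
R3 ← R3 / (-836/675).
R1 ← R1 + 928/1485·R3.
R2 ← R2 − 26/495·R3.
R4 ← R4 − 653/165·R3.
R4 ← R4 / (234673/91960).
R1 ← R1 + 1709/2299·R4.
R2 ← R2 + 2537/9196·R4.
R3 ← R3 − 229/1672·R4.
Reading off the reduced rows gives x1 = 0, x2 = -6, x3 = -2, x4 = -4.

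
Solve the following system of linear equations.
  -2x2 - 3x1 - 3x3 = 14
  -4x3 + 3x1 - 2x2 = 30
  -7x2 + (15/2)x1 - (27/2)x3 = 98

Row-reduce:
R1 ← R1 / (-3).
R2 ← R2 − 3·R1.
R3 ← R3 − 15/2·R1.
R2 ← R2 / (-4).
R1 ← R1 − 2/3·R2.
R3 ← R3 + 12·R2.
Row 3 reduces to 0 = 1, a contradiction. The system is inconsistent.

no solution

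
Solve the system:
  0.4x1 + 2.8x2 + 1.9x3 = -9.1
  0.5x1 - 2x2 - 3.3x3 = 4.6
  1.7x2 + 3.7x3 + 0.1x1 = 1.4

x1 = 5, x2 = -6, x3 = 3

Row-reduce the augmented matrix:
R1 ← R1 / (2/5).
R2 ← R2 − 1/2·R1.
R3 ← R3 − 1/10·R1.
R2 ← R2 / (-11/2).
R1 ← R1 − 7·R2.
R3 ← R3 − 1·R2.
R3 ← R3 / (193/88).
R1 ← R1 + 136/55·R3.
R2 ← R2 − 227/220·R3.
Reading off the reduced rows gives x1 = 5, x2 = -6, x3 = 3.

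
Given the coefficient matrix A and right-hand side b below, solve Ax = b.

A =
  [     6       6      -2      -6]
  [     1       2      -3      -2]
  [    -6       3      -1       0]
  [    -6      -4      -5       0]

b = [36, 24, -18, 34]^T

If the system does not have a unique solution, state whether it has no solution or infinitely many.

Row-reduce the augmented matrix:
R1 ← R1 / (6).
R2 ← R2 − 1·R1.
R3 ← R3 + 6·R1.
R4 ← R4 + 6·R1.
R1 ← R1 − 1·R2.
R3 ← R3 − 9·R2.
R4 ← R4 − 2·R2.
R3 ← R3 / (21).
R1 ← R1 − 7/3·R3.
R2 ← R2 + 8/3·R3.
R4 ← R4 + 5/3·R3.
R4 ← R4 / (-79/21).
R1 ← R1 + 1/3·R4.
R2 ← R2 + 13/21·R4.
R3 ← R3 − 1/7·R4.
Reading off the reduced rows gives x_1 = 2, x_2 = -4, x_3 = -6, x_4 = -6.

x_1 = 2, x_2 = -4, x_3 = -6, x_4 = -6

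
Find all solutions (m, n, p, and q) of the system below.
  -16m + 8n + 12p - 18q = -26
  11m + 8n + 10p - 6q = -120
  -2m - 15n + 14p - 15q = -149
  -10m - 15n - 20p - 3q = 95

m = -6, n = 2, p = -4, q = 5

Row-reduce the augmented matrix:
R1 ← R1 / (-16).
R2 ← R2 − 11·R1.
R3 ← R3 + 2·R1.
R4 ← R4 + 10·R1.
R2 ← R2 / (27/2).
R1 ← R1 + 1/2·R2.
R3 ← R3 + 16·R2.
R4 ← R4 + 20·R2.
R3 ← R3 / (1843/54).
R1 ← R1 + 2/27·R3.
R2 ← R2 − 73/54·R3.
R4 ← R4 + 25/54·R3.
R4 ← R4 / (-35829/1843).
R1 ← R1 − 681/1843·R4.
R2 ← R2 − 12/1843·R4.
R3 ← R3 + 3729/3686·R4.
Reading off the reduced rows gives m = -6, n = 2, p = -4, q = 5.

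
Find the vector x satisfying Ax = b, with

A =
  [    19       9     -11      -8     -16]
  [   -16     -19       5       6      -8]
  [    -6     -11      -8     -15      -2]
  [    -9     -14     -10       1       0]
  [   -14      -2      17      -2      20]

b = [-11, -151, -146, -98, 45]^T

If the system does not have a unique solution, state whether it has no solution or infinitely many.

x_1 = 4, x_2 = 4, x_3 = 1, x_4 = 4, x_5 = 5

Row-reduce the augmented matrix:
R1 ← R1 / (19).
R2 ← R2 + 16·R1.
R3 ← R3 + 6·R1.
R4 ← R4 + 9·R1.
R5 ← R5 + 14·R1.
R2 ← R2 / (-217/19).
R1 ← R1 − 9/19·R2.
R3 ← R3 + 155/19·R2.
R4 ← R4 + 185/19·R2.
R5 ← R5 − 88/19·R2.
R3 ← R3 / (-59/7).
R1 ← R1 + 164/217·R3.
R2 ← R2 − 81/217·R3.
R4 ← R4 + 2512/217·R3.
R5 ← R5 − 1555/217·R3.
R4 ← R4 / (38751/1829).
R1 ← R1 − 1962/1829·R4.
R2 ← R2 + 1259/1829·R4.
R3 ← R3 − 119/59·R4.
R5 ← R5 + 41421/1829·R4.
R5 ← R5 / (75566/12917).
R1 ← R1 + 31552/12917·R5.
R2 ← R2 − 86258/38751·R5.
R3 ← R3 + 35690/38751·R5.
R4 ← R4 + 1192/38751·R5.
Reading off the reduced rows gives x_1 = 4, x_2 = 4, x_3 = 1, x_4 = 4, x_5 = 5.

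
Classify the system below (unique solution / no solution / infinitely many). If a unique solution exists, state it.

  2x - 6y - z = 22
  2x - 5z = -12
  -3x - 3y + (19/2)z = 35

Row-reduce:
R1 ← R1 / (2).
R2 ← R2 − 2·R1.
R3 ← R3 + 3·R1.
R2 ← R2 / (6).
R1 ← R1 + 3·R2.
R3 ← R3 + 12·R2.
Rank is 2 with 3 unknowns, leaving z free.

infinitely many solutions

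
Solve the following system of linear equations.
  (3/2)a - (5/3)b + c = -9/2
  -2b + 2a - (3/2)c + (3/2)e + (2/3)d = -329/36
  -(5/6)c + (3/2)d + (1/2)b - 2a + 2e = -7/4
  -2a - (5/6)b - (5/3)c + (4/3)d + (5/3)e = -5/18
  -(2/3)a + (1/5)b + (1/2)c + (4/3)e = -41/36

a = -8/3, b = 0, c = -1/2, d = -7/3, e = -2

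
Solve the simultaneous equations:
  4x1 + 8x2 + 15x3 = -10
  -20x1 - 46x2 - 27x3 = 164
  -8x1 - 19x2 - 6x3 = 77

infinitely many solutions

Row-reduce:
R1 ← R1 / (4).
R2 ← R2 + 20·R1.
R3 ← R3 + 8·R1.
R2 ← R2 / (-6).
R1 ← R1 − 2·R2.
R3 ← R3 + 3·R2.
Rank is 2 with 3 unknowns, leaving x3 free.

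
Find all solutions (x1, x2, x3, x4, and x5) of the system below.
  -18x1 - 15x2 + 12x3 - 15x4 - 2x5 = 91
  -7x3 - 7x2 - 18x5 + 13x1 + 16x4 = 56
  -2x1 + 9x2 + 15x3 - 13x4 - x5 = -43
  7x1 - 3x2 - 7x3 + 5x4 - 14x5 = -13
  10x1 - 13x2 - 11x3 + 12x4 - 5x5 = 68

Row-reduce the augmented matrix:
R1 ← R1 / (-18).
R2 ← R2 − 13·R1.
R3 ← R3 + 2·R1.
R4 ← R4 − 7·R1.
R5 ← R5 − 10·R1.
R2 ← R2 / (-107/6).
R1 ← R1 − 5/6·R2.
R3 ← R3 − 32/3·R2.
R4 ← R4 + 53/6·R2.
R5 ← R5 + 64/3·R2.
R3 ← R3 / (1569/107).
R1 ← R1 + 63/107·R3.
R2 ← R2 + 10/107·R3.
R4 ← R4 + 338/107·R3.
R5 ← R5 + 677/107·R3.
R4 ← R4 / (-2703/523).
R1 ← R1 − 389/523·R4.
R2 ← R2 + 179/523·R4.
R3 ← R3 + 294/523·R4.
R5 ← R5 + 3175/523·R4.
R5 ← R5 / (510392/24327).
R1 ← R1 + 58897/24327·R5.
R2 ← R2 − 37198/24327·R5.
R3 ← R3 − 35/8109·R5.
R4 ← R4 − 36806/24327·R5.
Reading off the reduced rows gives x1 = -1, x2 = -6, x3 = 5, x4 = 5, x5 = 1.

x1 = -1, x2 = -6, x3 = 5, x4 = 5, x5 = 1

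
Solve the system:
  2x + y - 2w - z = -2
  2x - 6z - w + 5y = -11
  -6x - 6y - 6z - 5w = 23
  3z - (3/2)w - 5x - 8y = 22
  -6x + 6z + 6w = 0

no solution

Row-reduce:
R1 ← R1 / (2).
R2 ← R2 − 2·R1.
R3 ← R3 + 6·R1.
R4 ← R4 + 5·R1.
R5 ← R5 + 6·R1.
R2 ← R2 / (4).
R1 ← R1 − 1/2·R2.
R3 ← R3 + 3·R2.
R4 ← R4 + 11/2·R2.
R5 ← R5 − 3·R2.
R3 ← R3 / (-51/4).
R1 ← R1 − 1/8·R3.
R2 ← R2 + 5/4·R3.
R4 ← R4 + 51/8·R3.
R5 ← R5 − 27/4·R3.
Swap R4 and R5.
R4 ← R4 / (-105/17).
R1 ← R1 + 125/102·R4.
R2 ← R2 − 64/51·R4.
R3 ← R3 − 41/51·R4.
Row 5 reduces to 0 = -1/2, a contradiction. The system is inconsistent.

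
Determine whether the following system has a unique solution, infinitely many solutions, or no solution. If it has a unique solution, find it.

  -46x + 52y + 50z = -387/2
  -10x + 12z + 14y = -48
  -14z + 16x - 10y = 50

no solution

Row-reduce:
R1 ← R1 / (-46).
R2 ← R2 + 10·R1.
R3 ← R3 − 16·R1.
R2 ← R2 / (62/23).
R1 ← R1 + 26/23·R2.
R3 ← R3 − 186/23·R2.
Row 3 reduces to 0 = 1/2, a contradiction. The system is inconsistent.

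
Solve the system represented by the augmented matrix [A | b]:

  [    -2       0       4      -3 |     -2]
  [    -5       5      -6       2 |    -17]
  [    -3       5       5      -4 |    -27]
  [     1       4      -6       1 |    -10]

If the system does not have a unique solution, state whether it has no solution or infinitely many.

x_1 = 0, x_2 = -5, x_3 = -2, x_4 = -2

Row-reduce the augmented matrix:
R1 ← R1 / (-2).
R2 ← R2 + 5·R1.
R3 ← R3 + 3·R1.
R4 ← R4 − 1·R1.
R2 ← R2 / (5).
R3 ← R3 − 5·R2.
R4 ← R4 − 4·R2.
R3 ← R3 / (15).
R1 ← R1 + 2·R3.
R2 ← R2 + 16/5·R3.
R4 ← R4 − 44/5·R3.
R4 ← R4 / (-141/50).
R1 ← R1 − 3/10·R4.
R2 ← R2 + 1/50·R4.
R3 ← R3 + 3/5·R4.
Reading off the reduced rows gives x_1 = 0, x_2 = -5, x_3 = -2, x_4 = -2.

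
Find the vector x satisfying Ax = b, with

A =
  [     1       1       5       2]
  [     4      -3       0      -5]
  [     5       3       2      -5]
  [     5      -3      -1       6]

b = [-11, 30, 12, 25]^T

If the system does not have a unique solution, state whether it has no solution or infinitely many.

x_1 = 4, x_2 = -3, x_3 = -2, x_4 = -1

Row-reduce the augmented matrix:
R2 ← R2 − 4·R1.
R3 ← R3 − 5·R1.
R4 ← R4 − 5·R1.
R2 ← R2 / (-7).
R1 ← R1 − 1·R2.
R3 ← R3 + 2·R2.
R4 ← R4 + 8·R2.
R3 ← R3 / (-121/7).
R1 ← R1 − 15/7·R3.
R2 ← R2 − 20/7·R3.
R4 ← R4 + 22/7·R3.
R4 ← R4 / (142/11).
R1 ← R1 + 152/121·R4.
R2 ← R2 + 1/121·R4.
R3 ← R3 − 79/121·R4.
Reading off the reduced rows gives x_1 = 4, x_2 = -3, x_3 = -2, x_4 = -1.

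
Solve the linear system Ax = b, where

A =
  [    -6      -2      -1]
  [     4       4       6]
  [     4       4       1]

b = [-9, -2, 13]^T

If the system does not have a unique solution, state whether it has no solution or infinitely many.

x_1 = 1, x_2 = 3, x_3 = -3

Row-reduce the augmented matrix:
R1 ← R1 / (-6).
R2 ← R2 − 4·R1.
R3 ← R3 − 4·R1.
R2 ← R2 / (8/3).
R1 ← R1 − 1/3·R2.
R3 ← R3 − 8/3·R2.
R3 ← R3 / (-5).
R1 ← R1 + 1/2·R3.
R2 ← R2 − 2·R3.
Reading off the reduced rows gives x_1 = 1, x_2 = 3, x_3 = -3.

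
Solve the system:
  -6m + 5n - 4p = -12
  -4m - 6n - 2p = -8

infinitely many solutions

Row-reduce:
R1 ← R1 / (-6).
R2 ← R2 + 4·R1.
R2 ← R2 / (-28/3).
R1 ← R1 + 5/6·R2.
Rank is 2 with 3 unknowns, leaving p free.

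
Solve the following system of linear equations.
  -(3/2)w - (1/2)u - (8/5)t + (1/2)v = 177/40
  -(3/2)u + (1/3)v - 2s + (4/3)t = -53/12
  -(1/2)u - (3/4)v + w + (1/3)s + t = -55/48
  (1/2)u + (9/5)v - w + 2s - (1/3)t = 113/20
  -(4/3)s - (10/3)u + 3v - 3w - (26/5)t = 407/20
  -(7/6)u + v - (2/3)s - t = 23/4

u = -2, v = 7/4, w = 3/2, s = 2, t = -3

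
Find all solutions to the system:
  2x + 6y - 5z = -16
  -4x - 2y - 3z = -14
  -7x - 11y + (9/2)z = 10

infinitely many solutions

Row-reduce:
R1 ← R1 / (2).
R2 ← R2 + 4·R1.
R3 ← R3 + 7·R1.
R2 ← R2 / (10).
R1 ← R1 − 3·R2.
R3 ← R3 − 10·R2.
Rank is 2 with 3 unknowns, leaving z free.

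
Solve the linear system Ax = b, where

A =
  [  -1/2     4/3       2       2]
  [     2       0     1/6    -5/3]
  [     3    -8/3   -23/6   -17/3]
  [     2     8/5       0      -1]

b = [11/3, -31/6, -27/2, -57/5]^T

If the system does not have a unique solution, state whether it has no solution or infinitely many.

Row-reduce:
R1 ← R1 / (-1/2).
R2 ← R2 − 2·R1.
R3 ← R3 − 3·R1.
R4 ← R4 − 2·R1.
R2 ← R2 / (16/3).
R1 ← R1 + 8/3·R2.
R3 ← R3 − 16/3·R2.
R4 ← R4 − 104/15·R2.
Swap R3 and R4.
R3 ← R3 / (-157/60).
R1 ← R1 − 1/12·R3.
R2 ← R2 − 49/32·R3.
Row 4 reduces to 0 = -1, a contradiction. The system is inconsistent.

no solution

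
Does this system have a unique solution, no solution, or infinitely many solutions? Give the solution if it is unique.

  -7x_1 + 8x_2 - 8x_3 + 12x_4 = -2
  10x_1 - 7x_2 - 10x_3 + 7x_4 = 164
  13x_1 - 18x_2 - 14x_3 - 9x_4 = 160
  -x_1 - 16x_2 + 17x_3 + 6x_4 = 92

x_1 = 6, x_2 = -6, x_3 = -2, x_4 = 6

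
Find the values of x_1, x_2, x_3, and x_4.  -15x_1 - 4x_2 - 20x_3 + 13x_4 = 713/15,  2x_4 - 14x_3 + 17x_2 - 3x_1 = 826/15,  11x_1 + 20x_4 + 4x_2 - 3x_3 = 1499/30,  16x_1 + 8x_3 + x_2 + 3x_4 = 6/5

Row-reduce the augmented matrix:
R1 ← R1 / (-15).
R2 ← R2 + 3·R1.
R3 ← R3 − 11·R1.
R4 ← R4 − 16·R1.
R2 ← R2 / (89/5).
R1 ← R1 − 4/15·R2.
R3 ← R3 − 16/15·R2.
R4 ← R4 + 49/15·R2.
R3 ← R3 / (-1519/89).
R1 ← R1 − 132/89·R3.
R2 ← R2 + 50/89·R3.
R4 ← R4 + 1350/89·R3.
R4 ← R4 / (-43396/4557).
R1 ← R1 − 7801/4557·R4.
R2 ← R2 + 4589/4557·R4.
R3 ← R3 + 7895/4557·R4.
Reading off the reduced rows gives x_1 = 1, x_2 = 6/5, x_3 = -5/2, x_4 = 4/3.

x_1 = 1, x_2 = 6/5, x_3 = -5/2, x_4 = 4/3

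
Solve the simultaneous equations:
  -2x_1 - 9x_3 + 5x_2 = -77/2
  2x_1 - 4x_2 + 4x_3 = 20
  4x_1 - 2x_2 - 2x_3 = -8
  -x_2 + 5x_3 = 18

no solution

Row-reduce:
R1 ← R1 / (-2).
R2 ← R2 − 2·R1.
R3 ← R3 − 4·R1.
R1 ← R1 + 5/2·R2.
R3 ← R3 − 8·R2.
R4 ← R4 + 1·R2.
R3 ← R3 / (20).
R1 ← R1 + 8·R3.
R2 ← R2 + 5·R3.
Row 4 reduces to 0 = -1/2, a contradiction. The system is inconsistent.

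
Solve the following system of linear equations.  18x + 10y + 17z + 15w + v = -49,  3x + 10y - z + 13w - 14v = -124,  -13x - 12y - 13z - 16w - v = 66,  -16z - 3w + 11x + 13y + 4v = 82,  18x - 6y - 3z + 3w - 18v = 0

Row-reduce the augmented matrix:
R1 ← R1 / (18).
R2 ← R2 − 3·R1.
R3 ← R3 + 13·R1.
R4 ← R4 − 11·R1.
R5 ← R5 − 18·R1.
R2 ← R2 / (25/3).
R1 ← R1 − 5/9·R2.
R3 ← R3 + 43/9·R2.
R4 ← R4 − 62/9·R2.
R5 ← R5 + 16·R2.
R3 ← R3 / (-73/25).
R1 ← R1 − 6/5·R3.
R2 ← R2 + 23/50·R3.
R4 ← R4 + 1161/50·R3.
R5 ← R5 + 684/25·R3.
R4 ← R4 / (-12103/438).
R1 ← R1 − 106/219·R4.
R2 ← R2 − 493/438·R4.
R3 ← R3 + 64/219·R4.
R5 ← R5 − 12/73·R4.
R5 ← R5 / (399327/12103).
R1 ← R1 + 12315/12103·R5.
R2 ← R2 − 35816/12103·R5.
R3 ← R3 − 24334/12103·R5.
R4 ← R4 + 35871/12103·R5.
Reading off the reduced rows gives x = 4, y = -3, z = -3, w = -3, v = 5.

x = 4, y = -3, z = -3, w = -3, v = 5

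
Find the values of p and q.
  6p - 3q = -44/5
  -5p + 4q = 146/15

p = -2/3, q = 8/5

Row-reduce the augmented matrix:
R1 ← R1 / (6).
R2 ← R2 + 5·R1.
R2 ← R2 / (3/2).
R1 ← R1 + 1/2·R2.
Reading off the reduced rows gives p = -2/3, q = 8/5.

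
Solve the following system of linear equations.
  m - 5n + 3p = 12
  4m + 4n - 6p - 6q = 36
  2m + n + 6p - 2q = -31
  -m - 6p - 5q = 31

m = 5, n = -5, p = -6, q = 0

Row-reduce the augmented matrix:
R2 ← R2 − 4·R1.
R3 ← R3 − 2·R1.
R4 ← R4 + 1·R1.
R2 ← R2 / (24).
R1 ← R1 + 5·R2.
R3 ← R3 − 11·R2.
R4 ← R4 + 5·R2.
R3 ← R3 / (33/4).
R1 ← R1 + 3/4·R3.
R2 ← R2 + 3/4·R3.
R4 ← R4 + 27/4·R3.
R4 ← R4 / (-62/11).
R1 ← R1 + 13/11·R4.
R2 ← R2 + 2/11·R4.
R3 ← R3 − 1/11·R4.
Reading off the reduced rows gives m = 5, n = -5, p = -6, q = 0.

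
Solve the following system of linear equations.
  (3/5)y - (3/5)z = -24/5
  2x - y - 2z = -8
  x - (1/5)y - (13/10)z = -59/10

no solution

Row-reduce:
Swap R1 and R2.
R1 ← R1 / (2).
R3 ← R3 − 1·R1.
R2 ← R2 / (3/5).
R1 ← R1 + 1/2·R2.
R3 ← R3 − 3/10·R2.
Row 3 reduces to 0 = 1/2, a contradiction. The system is inconsistent.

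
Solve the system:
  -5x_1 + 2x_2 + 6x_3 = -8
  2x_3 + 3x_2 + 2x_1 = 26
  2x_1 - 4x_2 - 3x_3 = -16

x_1 = 4, x_2 = 6, x_3 = 0

Row-reduce the augmented matrix:
R1 ← R1 / (-5).
R2 ← R2 − 2·R1.
R3 ← R3 − 2·R1.
R2 ← R2 / (19/5).
R1 ← R1 + 2/5·R2.
R3 ← R3 + 16/5·R2.
R3 ← R3 / (59/19).
R1 ← R1 + 14/19·R3.
R2 ← R2 − 22/19·R3.
Reading off the reduced rows gives x_1 = 4, x_2 = 6, x_3 = 0.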